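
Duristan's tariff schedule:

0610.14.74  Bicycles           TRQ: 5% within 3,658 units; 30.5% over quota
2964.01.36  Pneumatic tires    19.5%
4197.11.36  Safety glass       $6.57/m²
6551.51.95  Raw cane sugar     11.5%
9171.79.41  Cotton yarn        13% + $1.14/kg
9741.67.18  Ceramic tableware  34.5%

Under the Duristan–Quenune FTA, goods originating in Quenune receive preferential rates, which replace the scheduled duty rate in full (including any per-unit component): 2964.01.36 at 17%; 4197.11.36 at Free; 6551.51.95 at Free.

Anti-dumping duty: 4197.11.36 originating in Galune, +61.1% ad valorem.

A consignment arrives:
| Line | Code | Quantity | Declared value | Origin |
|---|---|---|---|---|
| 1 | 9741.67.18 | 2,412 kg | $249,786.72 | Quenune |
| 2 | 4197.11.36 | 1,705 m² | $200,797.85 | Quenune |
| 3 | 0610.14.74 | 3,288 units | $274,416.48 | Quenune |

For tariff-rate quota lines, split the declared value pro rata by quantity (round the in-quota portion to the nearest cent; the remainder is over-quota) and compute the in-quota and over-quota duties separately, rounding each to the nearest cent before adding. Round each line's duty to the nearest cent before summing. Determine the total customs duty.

$99,897.24

Line 1 (9741.67.18, Quenune, 2,412 kg, $249,786.72):
Base rate for 9741.67.18 is 34.5%.
Origin Quenune is the FTA partner but 9741.67.18 is not on the preference list; base rate stands.
Duty = $249,786.72 × 34.5% = $86,176.42.
Line 2 (4197.11.36, Quenune, 1,705 m², $200,797.85):
Base rate for 4197.11.36 is $6.57/m².
Origin Quenune qualifies under the Duristan–Quenune agreement and 4197.11.36 is covered: preferential rate Free applies instead.
The additional-duty order on 4197.11.36 targets Galune, not Quenune; it does not apply.
Duty = $200,797.85 × 0% = $0.00.
Line 3 (0610.14.74, Quenune, 3,288 units, $274,416.48):
Code 0610.14.74 is under a tariff-rate quota (threshold 3,658 units). Quantity 3,288 units is within the quota, so the in-quota rate 5% applies to the full value.
Duty = $274,416.48 × 5% = $13,720.82.
Total = $86,176.42 + $0.00 + $13,720.82 = $99,897.24.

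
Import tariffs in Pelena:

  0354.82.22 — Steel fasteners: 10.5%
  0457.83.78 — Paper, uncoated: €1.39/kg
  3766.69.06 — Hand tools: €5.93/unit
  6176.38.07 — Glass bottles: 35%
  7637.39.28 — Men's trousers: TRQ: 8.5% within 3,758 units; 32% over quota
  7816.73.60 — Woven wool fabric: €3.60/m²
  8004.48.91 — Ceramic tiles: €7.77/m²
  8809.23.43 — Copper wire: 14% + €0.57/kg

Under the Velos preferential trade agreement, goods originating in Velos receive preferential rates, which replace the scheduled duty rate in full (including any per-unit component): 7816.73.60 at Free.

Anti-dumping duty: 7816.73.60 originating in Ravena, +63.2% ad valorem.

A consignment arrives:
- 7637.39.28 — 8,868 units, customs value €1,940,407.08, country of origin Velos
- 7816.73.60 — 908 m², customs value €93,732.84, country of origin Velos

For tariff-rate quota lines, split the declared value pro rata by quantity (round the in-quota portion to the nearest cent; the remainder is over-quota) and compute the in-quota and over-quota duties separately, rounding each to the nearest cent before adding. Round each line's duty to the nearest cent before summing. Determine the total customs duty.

€427,692.59

Line 1 (7637.39.28, Velos, 8,868 units, €1,940,407.08):
Code 7637.39.28 is under a tariff-rate quota (threshold 3,758 units). In-quota: 3,758 units at 8.5%; over-quota: 5,110 units at 32%.
Pro-rata value split: in-quota = €1,940,407.08 × 3,758/8,868 = €822,287.98; over-quota = €1,940,407.08 − €822,287.98 = €1,118,119.10.
In-quota duty = €822,287.98 × 8.5% = €69,894.48. Over-quota duty = €1,118,119.10 × 32% = €357,798.11.
Line duty = €69,894.48 + €357,798.11 = €427,692.59.
Line 2 (7816.73.60, Velos, 908 m², €93,732.84):
Base rate for 7816.73.60 is €3.60/m².
Origin Velos qualifies under the Pelena–Velos agreement and 7816.73.60 is covered: preferential rate Free applies instead.
The additional-duty order on 7816.73.60 targets Ravena, not Velos; it does not apply.
Duty = €93,732.84 × 0% = €0.00.
Total = €427,692.59 + €0.00 = €427,692.59.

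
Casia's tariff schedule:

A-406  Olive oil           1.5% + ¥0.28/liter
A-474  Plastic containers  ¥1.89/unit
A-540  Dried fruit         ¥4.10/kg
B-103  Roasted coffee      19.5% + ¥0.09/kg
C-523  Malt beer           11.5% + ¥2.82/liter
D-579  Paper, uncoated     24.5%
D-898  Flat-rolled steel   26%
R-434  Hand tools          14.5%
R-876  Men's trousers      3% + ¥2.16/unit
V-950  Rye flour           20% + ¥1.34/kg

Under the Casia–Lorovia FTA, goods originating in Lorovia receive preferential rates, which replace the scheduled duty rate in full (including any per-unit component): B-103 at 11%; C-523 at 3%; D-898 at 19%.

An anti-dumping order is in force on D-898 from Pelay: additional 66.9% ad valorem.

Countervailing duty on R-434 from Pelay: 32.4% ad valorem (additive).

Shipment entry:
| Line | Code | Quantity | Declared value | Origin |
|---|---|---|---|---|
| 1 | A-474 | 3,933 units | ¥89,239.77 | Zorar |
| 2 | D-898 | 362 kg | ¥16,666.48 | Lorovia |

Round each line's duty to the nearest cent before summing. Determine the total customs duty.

Line 1 (A-474, Zorar, 3,933 units, ¥89,239.77):
Base rate for A-474 is ¥1.89/unit.
Duty = 3,933 × ¥1.89 = ¥7,433.37.
Line 2 (D-898, Lorovia, 362 kg, ¥16,666.48):
Base rate for D-898 is 26%.
Origin Lorovia qualifies under the Casia–Lorovia agreement and D-898 is covered: preferential rate 19% applies instead.
The additional-duty order on D-898 targets Pelay, not Lorovia; it does not apply.
Duty = ¥16,666.48 × 19% = ¥3,166.63.
Total = ¥7,433.37 + ¥3,166.63 = ¥10,600.00.

¥10,600.00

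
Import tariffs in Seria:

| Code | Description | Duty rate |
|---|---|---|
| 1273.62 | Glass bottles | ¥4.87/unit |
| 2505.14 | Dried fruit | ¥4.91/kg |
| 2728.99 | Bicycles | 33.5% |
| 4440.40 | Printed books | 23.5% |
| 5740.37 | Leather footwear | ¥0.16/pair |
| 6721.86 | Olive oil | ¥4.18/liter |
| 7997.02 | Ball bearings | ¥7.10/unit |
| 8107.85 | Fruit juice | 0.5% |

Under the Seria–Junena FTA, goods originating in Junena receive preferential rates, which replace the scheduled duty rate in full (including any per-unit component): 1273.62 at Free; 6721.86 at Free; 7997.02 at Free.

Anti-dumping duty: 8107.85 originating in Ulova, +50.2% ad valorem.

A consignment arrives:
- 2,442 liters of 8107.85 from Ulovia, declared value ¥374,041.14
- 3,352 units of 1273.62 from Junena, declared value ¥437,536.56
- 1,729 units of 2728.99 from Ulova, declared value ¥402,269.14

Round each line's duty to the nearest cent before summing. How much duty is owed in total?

Line 1 (8107.85, Ulovia, 2,442 liters, ¥374,041.14):
Base rate for 8107.85 is 0.5%.
The additional-duty order on 8107.85 targets Ulova, not Ulovia; it does not apply.
Duty = ¥374,041.14 × 0.5% = ¥1,870.21.
Line 2 (1273.62, Junena, 3,352 units, ¥437,536.56):
Base rate for 1273.62 is ¥4.87/unit.
Origin Junena qualifies under the Seria–Junena agreement and 1273.62 is covered: preferential rate Free applies instead.
Duty = ¥437,536.56 × 0% = ¥0.00.
Line 3 (2728.99, Ulova, 1,729 units, ¥402,269.14):
Base rate for 2728.99 is 33.5%.
Duty = ¥402,269.14 × 33.5% = ¥134,760.16.
Total = ¥1,870.21 + ¥0.00 + ¥134,760.16 = ¥136,630.37.

¥136,630.37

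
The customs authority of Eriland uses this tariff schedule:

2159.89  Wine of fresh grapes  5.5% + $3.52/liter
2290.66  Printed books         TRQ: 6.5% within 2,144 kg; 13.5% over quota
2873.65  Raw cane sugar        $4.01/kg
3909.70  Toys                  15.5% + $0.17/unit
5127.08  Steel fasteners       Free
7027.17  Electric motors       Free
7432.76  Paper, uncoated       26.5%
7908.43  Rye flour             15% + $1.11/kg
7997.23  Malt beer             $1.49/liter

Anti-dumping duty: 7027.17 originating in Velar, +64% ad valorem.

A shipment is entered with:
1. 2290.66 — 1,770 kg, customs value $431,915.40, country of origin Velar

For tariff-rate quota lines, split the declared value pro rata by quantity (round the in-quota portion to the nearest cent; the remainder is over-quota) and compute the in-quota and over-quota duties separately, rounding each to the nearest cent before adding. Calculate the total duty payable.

Line 1 (2290.66, Velar, 1,770 kg, $431,915.40):
Code 2290.66 is under a tariff-rate quota (threshold 2,144 kg). Quantity 1,770 kg is within the quota, so the in-quota rate 6.5% applies to the full value.
Duty = $431,915.40 × 6.5% = $28,074.50.

$28,074.50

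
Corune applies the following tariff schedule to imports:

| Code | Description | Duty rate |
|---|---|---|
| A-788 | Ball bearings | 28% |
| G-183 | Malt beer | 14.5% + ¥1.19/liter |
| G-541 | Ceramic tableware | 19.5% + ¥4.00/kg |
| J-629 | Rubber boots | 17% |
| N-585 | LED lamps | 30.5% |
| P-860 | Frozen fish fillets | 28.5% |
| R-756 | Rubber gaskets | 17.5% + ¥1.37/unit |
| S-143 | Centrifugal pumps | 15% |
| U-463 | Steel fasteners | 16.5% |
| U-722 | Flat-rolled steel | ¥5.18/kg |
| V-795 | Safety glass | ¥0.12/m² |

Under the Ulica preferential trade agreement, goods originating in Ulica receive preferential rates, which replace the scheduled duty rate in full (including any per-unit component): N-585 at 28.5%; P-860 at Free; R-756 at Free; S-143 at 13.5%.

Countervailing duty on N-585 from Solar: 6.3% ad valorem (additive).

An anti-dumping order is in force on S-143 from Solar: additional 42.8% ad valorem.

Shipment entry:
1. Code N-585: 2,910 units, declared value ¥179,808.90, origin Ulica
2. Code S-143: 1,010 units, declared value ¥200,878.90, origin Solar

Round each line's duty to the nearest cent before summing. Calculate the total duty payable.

Line 1 (N-585, Ulica, 2,910 units, ¥179,808.90):
Base rate for N-585 is 30.5%.
Origin Ulica qualifies under the Corune–Ulica agreement and N-585 is covered: preferential rate 28.5% applies instead.
The additional-duty order on N-585 targets Solar, not Ulica; it does not apply.
Duty = ¥179,808.90 × 28.5% = ¥51,245.54.
Line 2 (S-143, Solar, 1,010 units, ¥200,878.90):
Base rate for S-143 is 15%.
S-143 has an FTA preferential rate, but origin Solar is not Ulica; base rate stands.
Additional duty on S-143 from Solar: +42.8%. Applied ad valorem rate: 15% + 42.8% = 57.8%.
Duty = ¥200,878.90 × 57.8% = ¥116,108.00.
Total = ¥51,245.54 + ¥116,108.00 = ¥167,353.54.

¥167,353.54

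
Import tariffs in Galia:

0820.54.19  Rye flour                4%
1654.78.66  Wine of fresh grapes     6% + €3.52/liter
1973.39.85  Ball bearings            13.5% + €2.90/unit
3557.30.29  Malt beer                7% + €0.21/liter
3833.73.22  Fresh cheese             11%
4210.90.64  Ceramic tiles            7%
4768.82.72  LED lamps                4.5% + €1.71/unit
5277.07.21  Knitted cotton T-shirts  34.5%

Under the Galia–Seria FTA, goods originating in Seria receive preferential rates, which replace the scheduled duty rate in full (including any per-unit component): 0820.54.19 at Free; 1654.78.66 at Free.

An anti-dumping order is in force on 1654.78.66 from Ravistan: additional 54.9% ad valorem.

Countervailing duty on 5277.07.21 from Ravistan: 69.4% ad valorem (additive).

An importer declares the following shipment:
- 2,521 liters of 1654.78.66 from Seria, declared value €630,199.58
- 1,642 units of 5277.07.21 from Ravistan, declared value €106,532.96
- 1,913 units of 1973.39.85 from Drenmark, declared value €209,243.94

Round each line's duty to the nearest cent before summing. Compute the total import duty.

Line 1 (1654.78.66, Seria, 2,521 liters, €630,199.58):
Base rate for 1654.78.66 is 6% + €3.52/liter.
Origin Seria qualifies under the Galia–Seria agreement and 1654.78.66 is covered: preferential rate Free applies instead.
The additional-duty order on 1654.78.66 targets Ravistan, not Seria; it does not apply.
Duty = €630,199.58 × 0% = €0.00.
Line 2 (5277.07.21, Ravistan, 1,642 units, €106,532.96):
Base rate for 5277.07.21 is 34.5%.
Additional duty on 5277.07.21 from Ravistan: +69.4%. Applied ad valorem rate: 34.5% + 69.4% = 103.9%.
Duty = €106,532.96 × 103.9% = €110,687.75.
Line 3 (1973.39.85, Drenmark, 1,913 units, €209,243.94):
Base rate for 1973.39.85 is 13.5% + €2.90/unit.
Duty = €209,243.94 × 13.5% + 1,913 × €2.90 = €33,795.63.
Total = €0.00 + €110,687.75 + €33,795.63 = €144,483.38.

€144,483.38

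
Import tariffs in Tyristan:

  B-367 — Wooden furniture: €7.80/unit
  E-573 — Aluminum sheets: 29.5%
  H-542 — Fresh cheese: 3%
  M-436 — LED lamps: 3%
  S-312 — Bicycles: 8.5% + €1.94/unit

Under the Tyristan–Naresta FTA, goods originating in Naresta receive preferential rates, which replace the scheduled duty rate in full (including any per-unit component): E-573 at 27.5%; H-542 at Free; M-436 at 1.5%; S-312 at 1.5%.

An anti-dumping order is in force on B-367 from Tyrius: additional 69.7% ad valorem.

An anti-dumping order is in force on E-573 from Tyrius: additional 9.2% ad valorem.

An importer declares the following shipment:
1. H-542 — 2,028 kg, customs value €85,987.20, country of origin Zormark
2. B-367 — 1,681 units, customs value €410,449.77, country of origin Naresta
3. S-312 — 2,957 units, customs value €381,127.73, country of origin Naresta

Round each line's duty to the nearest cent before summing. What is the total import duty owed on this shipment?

Line 1 (H-542, Zormark, 2,028 kg, €85,987.20):
Base rate for H-542 is 3%.
H-542 has an FTA preferential rate, but origin Zormark is not Naresta; base rate stands.
Duty = €85,987.20 × 3% = €2,579.62.
Line 2 (B-367, Naresta, 1,681 units, €410,449.77):
Base rate for B-367 is €7.80/unit.
Origin Naresta is the FTA partner but B-367 is not on the preference list; base rate stands.
The additional-duty order on B-367 targets Tyrius, not Naresta; it does not apply.
Duty = 1,681 × €7.80 = €13,111.80.
Line 3 (S-312, Naresta, 2,957 units, €381,127.73):
Base rate for S-312 is 8.5% + €1.94/unit.
Origin Naresta qualifies under the Tyristan–Naresta agreement and S-312 is covered: preferential rate 1.5% applies instead.
Duty = €381,127.73 × 1.5% = €5,716.92.
Total = €2,579.62 + €13,111.80 + €5,716.92 = €21,408.34.

€21,408.34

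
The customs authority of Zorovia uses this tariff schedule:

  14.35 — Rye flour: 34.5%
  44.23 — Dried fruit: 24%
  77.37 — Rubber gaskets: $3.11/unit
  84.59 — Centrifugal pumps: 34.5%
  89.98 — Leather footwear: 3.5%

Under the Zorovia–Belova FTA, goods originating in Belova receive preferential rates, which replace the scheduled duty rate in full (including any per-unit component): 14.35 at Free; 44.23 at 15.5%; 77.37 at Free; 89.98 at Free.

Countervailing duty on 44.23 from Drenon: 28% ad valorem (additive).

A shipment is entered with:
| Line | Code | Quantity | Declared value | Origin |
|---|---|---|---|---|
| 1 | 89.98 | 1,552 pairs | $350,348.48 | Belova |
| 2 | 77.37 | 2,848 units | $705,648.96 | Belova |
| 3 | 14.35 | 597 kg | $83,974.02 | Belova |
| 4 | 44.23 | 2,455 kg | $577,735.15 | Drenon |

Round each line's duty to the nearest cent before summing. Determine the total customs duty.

Line 1 (89.98, Belova, 1,552 pairs, $350,348.48):
Base rate for 89.98 is 3.5%.
Origin Belova qualifies under the Zorovia–Belova agreement and 89.98 is covered: preferential rate Free applies instead.
Duty = $350,348.48 × 0% = $0.00.
Line 2 (77.37, Belova, 2,848 units, $705,648.96):
Base rate for 77.37 is $3.11/unit.
Origin Belova qualifies under the Zorovia–Belova agreement and 77.37 is covered: preferential rate Free applies instead.
Duty = $705,648.96 × 0% = $0.00.
Line 3 (14.35, Belova, 597 kg, $83,974.02):
Base rate for 14.35 is 34.5%.
Origin Belova qualifies under the Zorovia–Belova agreement and 14.35 is covered: preferential rate Free applies instead.
Duty = $83,974.02 × 0% = $0.00.
Line 4 (44.23, Drenon, 2,455 kg, $577,735.15):
Base rate for 44.23 is 24%.
44.23 has an FTA preferential rate, but origin Drenon is not Belova; base rate stands.
Additional duty on 44.23 from Drenon: +28%. Applied ad valorem rate: 24% + 28% = 52%.
Duty = $577,735.15 × 52% = $300,422.28.
Total = $0.00 + $0.00 + $0.00 + $300,422.28 = $300,422.28.

$300,422.28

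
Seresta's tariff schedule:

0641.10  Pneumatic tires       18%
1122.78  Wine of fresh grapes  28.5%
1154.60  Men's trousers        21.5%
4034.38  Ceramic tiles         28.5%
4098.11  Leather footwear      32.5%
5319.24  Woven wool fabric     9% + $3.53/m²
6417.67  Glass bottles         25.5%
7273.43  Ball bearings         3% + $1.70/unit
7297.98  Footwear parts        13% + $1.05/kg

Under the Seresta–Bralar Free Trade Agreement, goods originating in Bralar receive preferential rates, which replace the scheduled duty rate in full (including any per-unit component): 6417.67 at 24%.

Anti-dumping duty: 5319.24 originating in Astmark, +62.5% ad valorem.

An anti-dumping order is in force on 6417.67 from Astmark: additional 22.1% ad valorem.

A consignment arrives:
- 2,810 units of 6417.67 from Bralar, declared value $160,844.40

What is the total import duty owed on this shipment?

Line 1 (6417.67, Bralar, 2,810 units, $160,844.40):
Base rate for 6417.67 is 25.5%.
Origin Bralar qualifies under the Seresta–Bralar agreement and 6417.67 is covered: preferential rate 24% applies instead.
The additional-duty order on 6417.67 targets Astmark, not Bralar; it does not apply.
Duty = $160,844.40 × 24% = $38,602.66.

$38,602.66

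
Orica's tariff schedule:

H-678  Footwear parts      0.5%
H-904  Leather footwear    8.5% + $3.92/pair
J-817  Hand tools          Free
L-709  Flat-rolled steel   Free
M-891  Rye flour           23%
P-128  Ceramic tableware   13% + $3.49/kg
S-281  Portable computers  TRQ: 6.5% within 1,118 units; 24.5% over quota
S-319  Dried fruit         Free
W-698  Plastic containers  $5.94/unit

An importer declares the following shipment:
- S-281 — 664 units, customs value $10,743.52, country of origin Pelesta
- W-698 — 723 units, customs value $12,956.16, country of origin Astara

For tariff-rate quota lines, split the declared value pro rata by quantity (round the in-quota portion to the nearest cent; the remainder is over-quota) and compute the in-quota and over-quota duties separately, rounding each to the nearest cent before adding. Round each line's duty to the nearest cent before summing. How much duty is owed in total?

Line 1 (S-281, Pelesta, 664 units, $10,743.52):
Code S-281 is under a tariff-rate quota (threshold 1,118 units). Quantity 664 units is within the quota, so the in-quota rate 6.5% applies to the full value.
Duty = $10,743.52 × 6.5% = $698.33.
Line 2 (W-698, Astara, 723 units, $12,956.16):
Base rate for W-698 is $5.94/unit.
Duty = 723 × $5.94 = $4,294.62.
Total = $698.33 + $4,294.62 = $4,992.95.

$4,992.95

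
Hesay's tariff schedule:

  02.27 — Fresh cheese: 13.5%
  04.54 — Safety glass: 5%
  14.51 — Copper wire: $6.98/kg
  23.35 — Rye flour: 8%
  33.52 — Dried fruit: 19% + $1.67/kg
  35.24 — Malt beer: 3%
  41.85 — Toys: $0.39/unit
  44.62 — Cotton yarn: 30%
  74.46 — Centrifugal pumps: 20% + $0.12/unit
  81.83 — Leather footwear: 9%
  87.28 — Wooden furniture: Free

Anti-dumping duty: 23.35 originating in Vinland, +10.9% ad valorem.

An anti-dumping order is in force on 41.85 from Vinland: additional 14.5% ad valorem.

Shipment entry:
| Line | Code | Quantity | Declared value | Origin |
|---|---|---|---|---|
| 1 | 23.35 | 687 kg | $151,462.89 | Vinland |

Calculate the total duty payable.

Line 1 (23.35, Vinland, 687 kg, $151,462.89):
Base rate for 23.35 is 8%.
Additional duty on 23.35 from Vinland: +10.9%. Applied ad valorem rate: 8% + 10.9% = 18.9%.
Duty = $151,462.89 × 18.9% = $28,626.49.

$28,626.49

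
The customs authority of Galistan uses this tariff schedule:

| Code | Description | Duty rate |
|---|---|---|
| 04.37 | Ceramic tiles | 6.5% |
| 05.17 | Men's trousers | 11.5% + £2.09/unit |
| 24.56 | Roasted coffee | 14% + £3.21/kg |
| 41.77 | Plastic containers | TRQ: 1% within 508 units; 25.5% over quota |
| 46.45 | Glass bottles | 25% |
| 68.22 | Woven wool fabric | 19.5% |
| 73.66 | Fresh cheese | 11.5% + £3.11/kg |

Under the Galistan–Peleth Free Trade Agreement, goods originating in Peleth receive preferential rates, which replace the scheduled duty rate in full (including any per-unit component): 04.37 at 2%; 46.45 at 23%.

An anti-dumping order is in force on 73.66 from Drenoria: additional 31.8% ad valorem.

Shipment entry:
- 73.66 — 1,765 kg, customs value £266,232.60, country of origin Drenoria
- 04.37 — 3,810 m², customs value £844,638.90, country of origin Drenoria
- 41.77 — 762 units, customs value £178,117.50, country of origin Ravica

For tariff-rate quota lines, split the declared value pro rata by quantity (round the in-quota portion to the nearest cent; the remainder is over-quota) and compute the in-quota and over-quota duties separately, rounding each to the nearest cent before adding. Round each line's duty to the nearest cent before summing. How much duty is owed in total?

£191,996.84

Line 1 (73.66, Drenoria, 1,765 kg, £266,232.60):
Base rate for 73.66 is 11.5% + £3.11/kg.
Additional duty on 73.66 from Drenoria: +31.8%. Applied ad valorem rate: 11.5% + 31.8% = 43.3%.
Duty = £266,232.60 × 43.3% + 1,765 × £3.11 = £120,767.87.
Line 2 (04.37, Drenoria, 3,810 m², £844,638.90):
Base rate for 04.37 is 6.5%.
04.37 has an FTA preferential rate, but origin Drenoria is not Peleth; base rate stands.
Duty = £844,638.90 × 6.5% = £54,901.53.
Line 3 (41.77, Ravica, 762 units, £178,117.50):
Code 41.77 is under a tariff-rate quota (threshold 508 units). In-quota: 508 units at 1%; over-quota: 254 units at 25.5%.
Pro-rata value split: in-quota = £178,117.50 × 508/762 = £118,745.00; over-quota = £178,117.50 − £118,745.00 = £59,372.50.
In-quota duty = £118,745.00 × 1% = £1,187.45. Over-quota duty = £59,372.50 × 25.5% = £15,139.99.
Line duty = £1,187.45 + £15,139.99 = £16,327.44.
Total = £120,767.87 + £54,901.53 + £16,327.44 = £191,996.84.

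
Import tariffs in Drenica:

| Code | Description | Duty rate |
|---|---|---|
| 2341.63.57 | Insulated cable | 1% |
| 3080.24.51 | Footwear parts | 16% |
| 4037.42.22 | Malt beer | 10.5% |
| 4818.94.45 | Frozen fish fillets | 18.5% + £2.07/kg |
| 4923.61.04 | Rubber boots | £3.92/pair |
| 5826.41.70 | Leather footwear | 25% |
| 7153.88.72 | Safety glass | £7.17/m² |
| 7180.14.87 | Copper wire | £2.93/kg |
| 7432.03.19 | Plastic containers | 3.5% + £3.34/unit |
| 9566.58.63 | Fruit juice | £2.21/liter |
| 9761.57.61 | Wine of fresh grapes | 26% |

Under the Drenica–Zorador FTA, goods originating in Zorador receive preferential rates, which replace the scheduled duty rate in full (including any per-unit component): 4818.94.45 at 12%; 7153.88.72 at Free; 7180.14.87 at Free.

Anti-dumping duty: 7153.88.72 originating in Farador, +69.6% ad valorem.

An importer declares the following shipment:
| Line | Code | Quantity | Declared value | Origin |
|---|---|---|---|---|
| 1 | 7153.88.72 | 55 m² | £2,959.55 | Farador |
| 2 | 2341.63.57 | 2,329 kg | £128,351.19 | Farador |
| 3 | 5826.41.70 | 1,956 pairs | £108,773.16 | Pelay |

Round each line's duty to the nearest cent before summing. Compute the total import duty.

Line 1 (7153.88.72, Farador, 55 m², £2,959.55):
Base rate for 7153.88.72 is £7.17/m².
7153.88.72 has an FTA preferential rate, but origin Farador is not Zorador; base rate stands.
Additional duty on 7153.88.72 from Farador: +69.6% ad valorem. Applied ad valorem rate = 69.6%.
Duty = £2,959.55 × 69.6% + 55 × £7.17 = £2,454.20.
Line 2 (2341.63.57, Farador, 2,329 kg, £128,351.19):
Base rate for 2341.63.57 is 1%.
Duty = £128,351.19 × 1% = £1,283.51.
Line 3 (5826.41.70, Pelay, 1,956 pairs, £108,773.16):
Base rate for 5826.41.70 is 25%.
Duty = £108,773.16 × 25% = £27,193.29.
Total = £2,454.20 + £1,283.51 + £27,193.29 = £30,931.00.

£30,931.00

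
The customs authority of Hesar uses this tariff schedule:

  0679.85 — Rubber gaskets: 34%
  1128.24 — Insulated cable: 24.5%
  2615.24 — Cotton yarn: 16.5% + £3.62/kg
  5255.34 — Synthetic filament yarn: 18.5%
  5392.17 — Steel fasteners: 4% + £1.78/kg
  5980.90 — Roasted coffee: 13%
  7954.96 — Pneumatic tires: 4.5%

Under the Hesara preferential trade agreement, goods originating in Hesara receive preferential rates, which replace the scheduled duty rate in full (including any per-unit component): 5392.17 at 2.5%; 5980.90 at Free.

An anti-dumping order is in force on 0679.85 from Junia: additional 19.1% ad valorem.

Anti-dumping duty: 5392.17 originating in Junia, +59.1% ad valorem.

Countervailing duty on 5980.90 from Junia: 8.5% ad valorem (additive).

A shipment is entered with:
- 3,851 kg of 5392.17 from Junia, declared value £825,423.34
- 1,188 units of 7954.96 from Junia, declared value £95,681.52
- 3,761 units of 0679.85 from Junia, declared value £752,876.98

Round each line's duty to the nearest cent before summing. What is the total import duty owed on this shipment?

£931,780.26

Line 1 (5392.17, Junia, 3,851 kg, £825,423.34):
Base rate for 5392.17 is 4% + £1.78/kg.
5392.17 has an FTA preferential rate, but origin Junia is not Hesara; base rate stands.
Additional duty on 5392.17 from Junia: +59.1%. Applied ad valorem rate: 4% + 59.1% = 63.1%.
Duty = £825,423.34 × 63.1% + 3,851 × £1.78 = £527,696.91.
Line 2 (7954.96, Junia, 1,188 units, £95,681.52):
Base rate for 7954.96 is 4.5%.
Duty = £95,681.52 × 4.5% = £4,305.67.
Line 3 (0679.85, Junia, 3,761 units, £752,876.98):
Base rate for 0679.85 is 34%.
Additional duty on 0679.85 from Junia: +19.1%. Applied ad valorem rate: 34% + 19.1% = 53.1%.
Duty = £752,876.98 × 53.1% = £399,777.68.
Total = £527,696.91 + £4,305.67 + £399,777.68 = £931,780.26.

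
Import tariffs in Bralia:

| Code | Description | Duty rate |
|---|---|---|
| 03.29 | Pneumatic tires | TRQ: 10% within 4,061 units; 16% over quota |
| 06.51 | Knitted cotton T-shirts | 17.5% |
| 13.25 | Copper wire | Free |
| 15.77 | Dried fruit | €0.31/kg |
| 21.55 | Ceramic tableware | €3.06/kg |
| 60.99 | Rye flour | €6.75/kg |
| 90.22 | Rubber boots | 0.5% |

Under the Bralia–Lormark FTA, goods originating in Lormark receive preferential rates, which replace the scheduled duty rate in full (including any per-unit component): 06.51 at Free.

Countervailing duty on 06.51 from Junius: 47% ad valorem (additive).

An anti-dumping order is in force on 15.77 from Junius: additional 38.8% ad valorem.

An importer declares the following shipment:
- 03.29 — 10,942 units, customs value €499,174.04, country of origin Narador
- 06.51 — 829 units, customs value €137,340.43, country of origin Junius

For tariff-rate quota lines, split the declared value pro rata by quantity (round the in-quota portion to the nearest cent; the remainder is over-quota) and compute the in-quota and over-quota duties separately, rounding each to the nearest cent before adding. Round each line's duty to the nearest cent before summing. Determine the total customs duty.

Line 1 (03.29, Narador, 10,942 units, €499,174.04):
Code 03.29 is under a tariff-rate quota (threshold 4,061 units). In-quota: 4,061 units at 10%; over-quota: 6,881 units at 16%.
Pro-rata value split: in-quota = €499,174.04 × 4,061/10,942 = €185,262.82; over-quota = €499,174.04 − €185,262.82 = €313,911.22.
In-quota duty = €185,262.82 × 10% = €18,526.28. Over-quota duty = €313,911.22 × 16% = €50,225.80.
Line duty = €18,526.28 + €50,225.80 = €68,752.08.
Line 2 (06.51, Junius, 829 units, €137,340.43):
Base rate for 06.51 is 17.5%.
06.51 has an FTA preferential rate, but origin Junius is not Lormark; base rate stands.
Additional duty on 06.51 from Junius: +47%. Applied ad valorem rate: 17.5% + 47% = 64.5%.
Duty = €137,340.43 × 64.5% = €88,584.58.
Total = €68,752.08 + €88,584.58 = €157,336.66.

€157,336.66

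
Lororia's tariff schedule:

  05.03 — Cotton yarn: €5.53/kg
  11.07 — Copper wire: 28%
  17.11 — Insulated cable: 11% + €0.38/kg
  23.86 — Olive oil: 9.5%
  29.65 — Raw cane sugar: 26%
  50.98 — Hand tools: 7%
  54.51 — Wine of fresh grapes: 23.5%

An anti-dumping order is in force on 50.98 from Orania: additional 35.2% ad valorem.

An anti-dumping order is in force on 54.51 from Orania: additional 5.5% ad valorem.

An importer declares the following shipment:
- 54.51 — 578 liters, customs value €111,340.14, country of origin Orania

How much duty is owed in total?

€32,288.64

Line 1 (54.51, Orania, 578 liters, €111,340.14):
Base rate for 54.51 is 23.5%.
Additional duty on 54.51 from Orania: +5.5%. Applied ad valorem rate: 23.5% + 5.5% = 29%.
Duty = €111,340.14 × 29% = €32,288.64.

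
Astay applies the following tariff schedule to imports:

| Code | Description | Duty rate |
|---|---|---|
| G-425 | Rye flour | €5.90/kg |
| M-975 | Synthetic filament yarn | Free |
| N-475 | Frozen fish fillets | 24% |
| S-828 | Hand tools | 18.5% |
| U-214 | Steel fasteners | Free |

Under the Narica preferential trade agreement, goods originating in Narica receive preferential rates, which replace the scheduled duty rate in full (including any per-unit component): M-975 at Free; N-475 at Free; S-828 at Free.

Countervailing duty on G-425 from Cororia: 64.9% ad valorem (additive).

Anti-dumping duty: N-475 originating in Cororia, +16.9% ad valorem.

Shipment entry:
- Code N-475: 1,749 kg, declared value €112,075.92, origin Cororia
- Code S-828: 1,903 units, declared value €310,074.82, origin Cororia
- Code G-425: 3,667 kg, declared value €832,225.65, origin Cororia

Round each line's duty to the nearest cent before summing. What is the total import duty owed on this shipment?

€664,952.64

Line 1 (N-475, Cororia, 1,749 kg, €112,075.92):
Base rate for N-475 is 24%.
N-475 has an FTA preferential rate, but origin Cororia is not Narica; base rate stands.
Additional duty on N-475 from Cororia: +16.9%. Applied ad valorem rate: 24% + 16.9% = 40.9%.
Duty = €112,075.92 × 40.9% = €45,839.05.
Line 2 (S-828, Cororia, 1,903 units, €310,074.82):
Base rate for S-828 is 18.5%.
S-828 has an FTA preferential rate, but origin Cororia is not Narica; base rate stands.
Duty = €310,074.82 × 18.5% = €57,363.84.
Line 3 (G-425, Cororia, 3,667 kg, €832,225.65):
Base rate for G-425 is €5.90/kg.
Additional duty on G-425 from Cororia: +64.9% ad valorem. Applied ad valorem rate = 64.9%.
Duty = €832,225.65 × 64.9% + 3,667 × €5.90 = €561,749.75.
Total = €45,839.05 + €57,363.84 + €561,749.75 = €664,952.64.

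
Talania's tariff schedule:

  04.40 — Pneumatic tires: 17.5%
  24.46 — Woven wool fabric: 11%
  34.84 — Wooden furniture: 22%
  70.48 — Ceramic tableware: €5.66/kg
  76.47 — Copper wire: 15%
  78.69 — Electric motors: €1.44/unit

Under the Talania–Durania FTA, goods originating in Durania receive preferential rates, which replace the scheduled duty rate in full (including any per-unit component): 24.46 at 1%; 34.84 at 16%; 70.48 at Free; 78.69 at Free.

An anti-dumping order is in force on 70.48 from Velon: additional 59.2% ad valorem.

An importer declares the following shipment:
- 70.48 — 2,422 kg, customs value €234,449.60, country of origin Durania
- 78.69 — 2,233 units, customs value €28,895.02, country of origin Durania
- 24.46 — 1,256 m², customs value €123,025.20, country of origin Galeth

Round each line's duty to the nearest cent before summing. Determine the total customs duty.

€13,532.77

Line 1 (70.48, Durania, 2,422 kg, €234,449.60):
Base rate for 70.48 is €5.66/kg.
Origin Durania qualifies under the Talania–Durania agreement and 70.48 is covered: preferential rate Free applies instead.
The additional-duty order on 70.48 targets Velon, not Durania; it does not apply.
Duty = €234,449.60 × 0% = €0.00.
Line 2 (78.69, Durania, 2,233 units, €28,895.02):
Base rate for 78.69 is €1.44/unit.
Origin Durania qualifies under the Talania–Durania agreement and 78.69 is covered: preferential rate Free applies instead.
Duty = €28,895.02 × 0% = €0.00.
Line 3 (24.46, Galeth, 1,256 m², €123,025.20):
Base rate for 24.46 is 11%.
24.46 has an FTA preferential rate, but origin Galeth is not Durania; base rate stands.
Duty = €123,025.20 × 11% = €13,532.77.
Total = €0.00 + €0.00 + €13,532.77 = €13,532.77.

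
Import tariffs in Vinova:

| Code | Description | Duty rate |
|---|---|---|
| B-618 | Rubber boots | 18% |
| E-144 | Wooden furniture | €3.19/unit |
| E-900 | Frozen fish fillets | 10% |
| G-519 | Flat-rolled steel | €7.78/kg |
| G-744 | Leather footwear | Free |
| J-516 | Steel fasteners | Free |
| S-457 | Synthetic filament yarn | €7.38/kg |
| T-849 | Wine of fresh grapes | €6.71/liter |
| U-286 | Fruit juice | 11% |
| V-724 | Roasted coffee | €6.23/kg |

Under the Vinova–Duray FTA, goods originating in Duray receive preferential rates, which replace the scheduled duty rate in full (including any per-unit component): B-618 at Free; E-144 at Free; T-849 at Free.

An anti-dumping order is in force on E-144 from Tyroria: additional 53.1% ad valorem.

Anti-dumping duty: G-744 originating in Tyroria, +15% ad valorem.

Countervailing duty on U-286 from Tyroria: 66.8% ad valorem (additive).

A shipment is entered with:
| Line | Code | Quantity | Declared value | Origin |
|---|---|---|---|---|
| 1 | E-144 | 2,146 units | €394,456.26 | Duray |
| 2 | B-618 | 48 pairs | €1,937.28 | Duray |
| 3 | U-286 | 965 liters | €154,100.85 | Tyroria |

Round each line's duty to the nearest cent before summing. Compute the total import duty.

€119,890.46

Line 1 (E-144, Duray, 2,146 units, €394,456.26):
Base rate for E-144 is €3.19/unit.
Origin Duray qualifies under the Vinova–Duray agreement and E-144 is covered: preferential rate Free applies instead.
The additional-duty order on E-144 targets Tyroria, not Duray; it does not apply.
Duty = €394,456.26 × 0% = €0.00.
Line 2 (B-618, Duray, 48 pairs, €1,937.28):
Base rate for B-618 is 18%.
Origin Duray qualifies under the Vinova–Duray agreement and B-618 is covered: preferential rate Free applies instead.
Duty = €1,937.28 × 0% = €0.00.
Line 3 (U-286, Tyroria, 965 liters, €154,100.85):
Base rate for U-286 is 11%.
Additional duty on U-286 from Tyroria: +66.8%. Applied ad valorem rate: 11% + 66.8% = 77.8%.
Duty = €154,100.85 × 77.8% = €119,890.46.
Total = €0.00 + €0.00 + €119,890.46 = €119,890.46.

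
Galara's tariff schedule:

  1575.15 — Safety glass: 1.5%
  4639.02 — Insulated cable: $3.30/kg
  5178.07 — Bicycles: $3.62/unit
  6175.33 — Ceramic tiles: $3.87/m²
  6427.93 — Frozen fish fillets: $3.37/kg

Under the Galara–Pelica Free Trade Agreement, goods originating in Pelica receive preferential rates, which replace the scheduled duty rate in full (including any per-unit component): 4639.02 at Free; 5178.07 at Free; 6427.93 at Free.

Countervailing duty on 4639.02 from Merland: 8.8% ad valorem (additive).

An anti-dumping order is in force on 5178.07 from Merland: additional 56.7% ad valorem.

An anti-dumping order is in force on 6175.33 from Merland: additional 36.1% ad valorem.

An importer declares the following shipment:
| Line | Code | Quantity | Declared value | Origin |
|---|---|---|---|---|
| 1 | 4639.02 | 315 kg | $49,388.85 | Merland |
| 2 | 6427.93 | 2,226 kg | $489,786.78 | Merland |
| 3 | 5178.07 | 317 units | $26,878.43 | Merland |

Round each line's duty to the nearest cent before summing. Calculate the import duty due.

Line 1 (4639.02, Merland, 315 kg, $49,388.85):
Base rate for 4639.02 is $3.30/kg.
4639.02 has an FTA preferential rate, but origin Merland is not Pelica; base rate stands.
Additional duty on 4639.02 from Merland: +8.8% ad valorem. Applied ad valorem rate = 8.8%.
Duty = $49,388.85 × 8.8% + 315 × $3.30 = $5,385.72.
Line 2 (6427.93, Merland, 2,226 kg, $489,786.78):
Base rate for 6427.93 is $3.37/kg.
6427.93 has an FTA preferential rate, but origin Merland is not Pelica; base rate stands.
Duty = 2,226 × $3.37 = $7,501.62.
Line 3 (5178.07, Merland, 317 units, $26,878.43):
Base rate for 5178.07 is $3.62/unit.
5178.07 has an FTA preferential rate, but origin Merland is not Pelica; base rate stands.
Additional duty on 5178.07 from Merland: +56.7% ad valorem. Applied ad valorem rate = 56.7%.
Duty = $26,878.43 × 56.7% + 317 × $3.62 = $16,387.61.
Total = $5,385.72 + $7,501.62 + $16,387.61 = $29,274.95.

$29,274.95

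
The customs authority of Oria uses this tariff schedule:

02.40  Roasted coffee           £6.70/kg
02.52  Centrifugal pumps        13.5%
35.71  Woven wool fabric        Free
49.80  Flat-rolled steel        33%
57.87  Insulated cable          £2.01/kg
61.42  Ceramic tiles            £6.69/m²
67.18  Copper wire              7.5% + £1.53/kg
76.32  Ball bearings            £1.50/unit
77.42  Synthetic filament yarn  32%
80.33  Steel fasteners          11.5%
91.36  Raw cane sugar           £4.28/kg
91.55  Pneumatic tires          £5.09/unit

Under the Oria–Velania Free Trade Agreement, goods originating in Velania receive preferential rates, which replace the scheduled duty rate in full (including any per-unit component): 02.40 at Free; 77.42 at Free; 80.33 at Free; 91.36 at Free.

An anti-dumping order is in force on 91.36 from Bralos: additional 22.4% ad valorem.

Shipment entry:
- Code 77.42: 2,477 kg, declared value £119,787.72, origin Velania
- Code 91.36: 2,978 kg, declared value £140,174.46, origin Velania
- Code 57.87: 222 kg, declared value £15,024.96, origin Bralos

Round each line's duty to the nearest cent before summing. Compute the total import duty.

Line 1 (77.42, Velania, 2,477 kg, £119,787.72):
Base rate for 77.42 is 32%.
Origin Velania qualifies under the Oria–Velania agreement and 77.42 is covered: preferential rate Free applies instead.
Duty = £119,787.72 × 0% = £0.00.
Line 2 (91.36, Velania, 2,978 kg, £140,174.46):
Base rate for 91.36 is £4.28/kg.
Origin Velania qualifies under the Oria–Velania agreement and 91.36 is covered: preferential rate Free applies instead.
The additional-duty order on 91.36 targets Bralos, not Velania; it does not apply.
Duty = £140,174.46 × 0% = £0.00.
Line 3 (57.87, Bralos, 222 kg, £15,024.96):
Base rate for 57.87 is £2.01/kg.
Duty = 222 × £2.01 = £446.22.
Total = £0.00 + £0.00 + £446.22 = £446.22.

£446.22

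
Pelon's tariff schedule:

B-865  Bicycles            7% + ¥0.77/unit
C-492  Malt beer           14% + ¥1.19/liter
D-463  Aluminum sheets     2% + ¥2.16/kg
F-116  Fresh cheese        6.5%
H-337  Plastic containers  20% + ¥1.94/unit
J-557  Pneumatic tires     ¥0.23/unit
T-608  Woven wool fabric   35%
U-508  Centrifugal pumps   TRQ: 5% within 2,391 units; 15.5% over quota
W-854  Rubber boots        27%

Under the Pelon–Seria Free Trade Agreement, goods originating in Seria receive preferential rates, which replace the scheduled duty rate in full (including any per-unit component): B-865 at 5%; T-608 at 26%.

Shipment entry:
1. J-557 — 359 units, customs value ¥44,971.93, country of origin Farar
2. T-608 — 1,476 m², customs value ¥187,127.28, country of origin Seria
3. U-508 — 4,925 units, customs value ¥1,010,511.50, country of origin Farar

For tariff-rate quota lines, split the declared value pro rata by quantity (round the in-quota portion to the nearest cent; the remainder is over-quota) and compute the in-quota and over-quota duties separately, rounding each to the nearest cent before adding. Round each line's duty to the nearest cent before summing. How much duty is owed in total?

Line 1 (J-557, Farar, 359 units, ¥44,971.93):
Base rate for J-557 is ¥0.23/unit.
Duty = 359 × ¥0.23 = ¥82.57.
Line 2 (T-608, Seria, 1,476 m², ¥187,127.28):
Base rate for T-608 is 35%.
Origin Seria qualifies under the Pelon–Seria agreement and T-608 is covered: preferential rate 26% applies instead.
Duty = ¥187,127.28 × 26% = ¥48,653.09.
Line 3 (U-508, Farar, 4,925 units, ¥1,010,511.50):
Code U-508 is under a tariff-rate quota (threshold 2,391 units). In-quota: 2,391 units at 5%; over-quota: 2,534 units at 15.5%.
Pro-rata value split: in-quota = ¥1,010,511.50 × 2,391/4,925 = ¥490,585.38; over-quota = ¥1,010,511.50 − ¥490,585.38 = ¥519,926.12.
In-quota duty = ¥490,585.38 × 5% = ¥24,529.27. Over-quota duty = ¥519,926.12 × 15.5% = ¥80,588.55.
Line duty = ¥24,529.27 + ¥80,588.55 = ¥105,117.82.
Total = ¥82.57 + ¥48,653.09 + ¥105,117.82 = ¥153,853.48.

¥153,853.48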